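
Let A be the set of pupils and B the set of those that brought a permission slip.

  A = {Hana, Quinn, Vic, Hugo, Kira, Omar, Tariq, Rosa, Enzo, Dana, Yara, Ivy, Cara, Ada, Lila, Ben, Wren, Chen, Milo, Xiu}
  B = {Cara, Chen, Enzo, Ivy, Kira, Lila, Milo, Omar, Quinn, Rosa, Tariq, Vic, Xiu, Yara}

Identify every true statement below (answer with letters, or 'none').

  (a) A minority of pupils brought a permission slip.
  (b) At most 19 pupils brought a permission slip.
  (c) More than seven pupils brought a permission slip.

(b), (c)

|A| = 20, |A ∩ B| = 14, |A ∖ B| = 6.
(a) |A ∩ B| < |A ∖ B|: fails.
(b) |A ∩ B| ≤ 19: holds.
(c) |A ∩ B| > 7: holds.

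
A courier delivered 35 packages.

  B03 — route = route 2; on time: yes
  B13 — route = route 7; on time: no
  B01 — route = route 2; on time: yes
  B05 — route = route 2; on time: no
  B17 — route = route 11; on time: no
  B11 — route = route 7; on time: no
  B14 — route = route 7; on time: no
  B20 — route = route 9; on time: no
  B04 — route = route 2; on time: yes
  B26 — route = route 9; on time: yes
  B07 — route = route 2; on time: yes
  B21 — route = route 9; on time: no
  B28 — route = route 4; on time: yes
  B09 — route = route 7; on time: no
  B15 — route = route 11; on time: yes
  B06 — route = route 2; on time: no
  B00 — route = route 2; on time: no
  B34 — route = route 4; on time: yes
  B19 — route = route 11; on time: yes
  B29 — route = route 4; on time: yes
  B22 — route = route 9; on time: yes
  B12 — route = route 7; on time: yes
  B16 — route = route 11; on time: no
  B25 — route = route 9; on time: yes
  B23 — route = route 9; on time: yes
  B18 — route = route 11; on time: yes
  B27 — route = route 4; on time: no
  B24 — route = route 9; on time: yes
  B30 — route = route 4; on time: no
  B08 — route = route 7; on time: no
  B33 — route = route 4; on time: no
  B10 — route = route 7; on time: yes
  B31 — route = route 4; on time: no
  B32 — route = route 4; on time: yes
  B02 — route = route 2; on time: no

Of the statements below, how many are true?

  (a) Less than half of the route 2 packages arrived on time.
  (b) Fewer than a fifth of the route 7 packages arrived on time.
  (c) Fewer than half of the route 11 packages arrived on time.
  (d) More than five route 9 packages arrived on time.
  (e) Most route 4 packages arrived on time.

(a) route 2: |A| = 8, |A ∩ B| = 4; needs |A ∩ B| < |A ∖ B| — false.
(b) route 7: |A| = 7, |A ∩ B| = 2; needs |A ∩ B| / |A| < 1/5 — false.
(c) route 11: |A| = 5, |A ∩ B| = 3; needs |A ∩ B| < |A ∖ B| — false.
(d) route 9: |A| = 7, |A ∩ B| = 5; needs |A ∩ B| > 5 — false.
(e) route 4: |A| = 8, |A ∩ B| = 4; needs |A ∩ B| > |A ∖ B| — false.

0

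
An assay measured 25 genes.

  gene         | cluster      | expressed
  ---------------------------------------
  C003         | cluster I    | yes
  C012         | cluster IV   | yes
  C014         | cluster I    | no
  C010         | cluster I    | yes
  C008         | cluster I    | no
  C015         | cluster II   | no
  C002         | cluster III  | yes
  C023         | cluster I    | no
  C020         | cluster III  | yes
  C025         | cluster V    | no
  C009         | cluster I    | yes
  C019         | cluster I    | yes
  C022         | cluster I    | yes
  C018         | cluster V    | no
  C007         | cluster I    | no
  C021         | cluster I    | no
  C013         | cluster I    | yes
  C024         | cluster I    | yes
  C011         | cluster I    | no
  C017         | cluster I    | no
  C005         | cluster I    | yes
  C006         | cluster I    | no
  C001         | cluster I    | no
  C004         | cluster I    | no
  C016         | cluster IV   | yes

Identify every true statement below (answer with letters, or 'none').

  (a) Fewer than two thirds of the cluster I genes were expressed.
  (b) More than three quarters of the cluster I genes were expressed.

(a)

|A| = 18, |A ∩ B| = 8, |A ∖ B| = 10.
(a) |A ∩ B| / |A| < 2/3: holds.
(b) |A ∩ B| / |A| > 3/4: fails.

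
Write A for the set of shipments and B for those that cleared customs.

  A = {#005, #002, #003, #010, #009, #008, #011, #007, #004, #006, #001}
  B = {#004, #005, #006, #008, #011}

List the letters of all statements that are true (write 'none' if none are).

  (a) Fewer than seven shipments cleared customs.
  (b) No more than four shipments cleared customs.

|A| = 11, |A ∩ B| = 5, |A ∖ B| = 6.
(a) |A ∩ B| < 7: holds.
(b) |A ∩ B| ≤ 4: fails.

(a)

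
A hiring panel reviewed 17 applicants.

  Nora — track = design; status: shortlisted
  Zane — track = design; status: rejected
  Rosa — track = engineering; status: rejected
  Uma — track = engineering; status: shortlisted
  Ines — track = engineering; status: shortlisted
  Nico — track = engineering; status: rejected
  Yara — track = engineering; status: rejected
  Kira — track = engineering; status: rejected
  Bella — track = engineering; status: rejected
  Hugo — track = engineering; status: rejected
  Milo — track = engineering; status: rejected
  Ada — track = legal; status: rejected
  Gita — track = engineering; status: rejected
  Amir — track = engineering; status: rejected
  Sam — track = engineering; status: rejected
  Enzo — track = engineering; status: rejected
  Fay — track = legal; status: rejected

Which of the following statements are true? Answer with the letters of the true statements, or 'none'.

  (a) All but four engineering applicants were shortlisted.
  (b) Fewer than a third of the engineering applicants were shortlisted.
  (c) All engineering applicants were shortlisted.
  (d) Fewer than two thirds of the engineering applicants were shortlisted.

|A| = 13, |A ∩ B| = 2, |A ∖ B| = 11.
(a) |A ∖ B| = 4: fails.
(b) |A ∩ B| / |A| < 1/3: holds.
(c) A ⊆ B, i.e. every element of A is in B (|A ∖ B| = 0): fails.
(d) |A ∩ B| / |A| < 2/3: holds.

(b), (d)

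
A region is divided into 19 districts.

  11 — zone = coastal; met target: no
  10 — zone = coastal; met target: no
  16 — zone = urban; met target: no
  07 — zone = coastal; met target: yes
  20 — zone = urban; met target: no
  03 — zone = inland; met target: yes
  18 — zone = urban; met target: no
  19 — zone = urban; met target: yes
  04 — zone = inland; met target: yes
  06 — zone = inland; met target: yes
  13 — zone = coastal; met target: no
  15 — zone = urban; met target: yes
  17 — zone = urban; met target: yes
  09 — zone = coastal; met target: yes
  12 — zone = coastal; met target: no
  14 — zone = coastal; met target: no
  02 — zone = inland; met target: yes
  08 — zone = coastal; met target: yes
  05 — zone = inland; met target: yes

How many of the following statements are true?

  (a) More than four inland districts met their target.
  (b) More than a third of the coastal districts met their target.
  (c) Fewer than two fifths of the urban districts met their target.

(a) inland: |A| = 5, |A ∩ B| = 5; needs |A ∩ B| > 4 — true.
(b) coastal: |A| = 8, |A ∩ B| = 3; needs |A ∩ B| / |A| > 1/3 — true.
(c) urban: |A| = 6, |A ∩ B| = 3; needs |A ∩ B| / |A| < 2/5 — false.

2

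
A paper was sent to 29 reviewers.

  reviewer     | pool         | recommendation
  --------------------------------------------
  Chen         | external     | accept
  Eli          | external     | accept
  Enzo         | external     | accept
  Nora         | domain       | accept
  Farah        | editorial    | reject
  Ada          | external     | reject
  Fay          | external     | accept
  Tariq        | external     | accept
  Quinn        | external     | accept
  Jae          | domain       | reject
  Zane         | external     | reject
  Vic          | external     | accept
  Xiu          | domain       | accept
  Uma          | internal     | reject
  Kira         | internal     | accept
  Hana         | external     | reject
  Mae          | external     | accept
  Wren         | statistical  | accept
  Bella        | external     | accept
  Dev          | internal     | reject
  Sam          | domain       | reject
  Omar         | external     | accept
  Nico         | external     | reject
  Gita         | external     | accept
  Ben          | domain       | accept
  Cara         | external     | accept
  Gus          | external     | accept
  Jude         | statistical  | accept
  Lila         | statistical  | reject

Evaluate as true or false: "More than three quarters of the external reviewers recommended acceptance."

'More than three quarters of the external reviewers recommended acceptance' holds iff |A ∩ B| / |A| > 3/4.
|A| = 17, |A ∩ B| = 13, |A ∖ B| = 4.
|A ∩ B|/|A| = 13/17, so the statement is true.

True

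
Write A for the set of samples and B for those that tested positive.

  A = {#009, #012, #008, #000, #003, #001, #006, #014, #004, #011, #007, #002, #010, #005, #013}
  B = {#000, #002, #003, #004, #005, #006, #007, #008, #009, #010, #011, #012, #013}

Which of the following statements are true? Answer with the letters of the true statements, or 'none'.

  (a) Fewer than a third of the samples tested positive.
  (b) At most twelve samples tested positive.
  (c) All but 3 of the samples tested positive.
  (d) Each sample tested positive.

|A| = 15, |A ∩ B| = 13, |A ∖ B| = 2.
(a) |A ∩ B| / |A| < 1/3: fails.
(b) |A ∩ B| ≤ 12: fails.
(c) |A ∖ B| = 3: fails.
(d) A ⊆ B, i.e. every element of A is in B (|A ∖ B| = 0): fails.

none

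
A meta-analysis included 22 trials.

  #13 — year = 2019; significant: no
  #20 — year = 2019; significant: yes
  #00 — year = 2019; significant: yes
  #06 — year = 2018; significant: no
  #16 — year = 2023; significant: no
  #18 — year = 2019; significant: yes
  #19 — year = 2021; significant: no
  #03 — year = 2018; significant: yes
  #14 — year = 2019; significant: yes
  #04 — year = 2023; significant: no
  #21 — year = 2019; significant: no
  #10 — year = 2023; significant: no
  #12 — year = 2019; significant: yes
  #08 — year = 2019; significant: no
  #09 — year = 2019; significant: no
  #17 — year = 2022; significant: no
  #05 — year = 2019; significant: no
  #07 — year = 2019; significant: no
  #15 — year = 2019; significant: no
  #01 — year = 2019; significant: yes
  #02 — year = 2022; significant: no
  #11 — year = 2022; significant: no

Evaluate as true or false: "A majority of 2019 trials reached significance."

Truth condition: |A ∩ B| > |A ∖ B|.
A (the restrictor) = {#13, #20, #00, #18, #14, #21, #12, #08, #09, #05, #07, #15, #01}, |A| = 13.
A ∩ B = {#20, #00, #18, #14, #12, #01}, so |A ∩ B| = 6.
A ∖ B = {#13, #21, #08, #09, #05, #07, #15}, so |A ∖ B| = 7.
6 < 7, so the statement is false.

False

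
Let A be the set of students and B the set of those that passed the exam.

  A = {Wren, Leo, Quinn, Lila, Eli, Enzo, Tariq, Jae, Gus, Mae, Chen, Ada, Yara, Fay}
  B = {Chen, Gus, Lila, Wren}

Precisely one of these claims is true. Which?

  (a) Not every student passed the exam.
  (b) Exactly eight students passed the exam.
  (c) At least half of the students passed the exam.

(a)

|A| = 14, |A ∩ B| = 4, |A ∖ B| = 10.
(a) requires A ⊄ B (|A ∖ B| ≥ 1): true.
(b) requires |A ∩ B| = 8: false.
(c) requires |A ∩ B| ≥ |A ∖ B|: false.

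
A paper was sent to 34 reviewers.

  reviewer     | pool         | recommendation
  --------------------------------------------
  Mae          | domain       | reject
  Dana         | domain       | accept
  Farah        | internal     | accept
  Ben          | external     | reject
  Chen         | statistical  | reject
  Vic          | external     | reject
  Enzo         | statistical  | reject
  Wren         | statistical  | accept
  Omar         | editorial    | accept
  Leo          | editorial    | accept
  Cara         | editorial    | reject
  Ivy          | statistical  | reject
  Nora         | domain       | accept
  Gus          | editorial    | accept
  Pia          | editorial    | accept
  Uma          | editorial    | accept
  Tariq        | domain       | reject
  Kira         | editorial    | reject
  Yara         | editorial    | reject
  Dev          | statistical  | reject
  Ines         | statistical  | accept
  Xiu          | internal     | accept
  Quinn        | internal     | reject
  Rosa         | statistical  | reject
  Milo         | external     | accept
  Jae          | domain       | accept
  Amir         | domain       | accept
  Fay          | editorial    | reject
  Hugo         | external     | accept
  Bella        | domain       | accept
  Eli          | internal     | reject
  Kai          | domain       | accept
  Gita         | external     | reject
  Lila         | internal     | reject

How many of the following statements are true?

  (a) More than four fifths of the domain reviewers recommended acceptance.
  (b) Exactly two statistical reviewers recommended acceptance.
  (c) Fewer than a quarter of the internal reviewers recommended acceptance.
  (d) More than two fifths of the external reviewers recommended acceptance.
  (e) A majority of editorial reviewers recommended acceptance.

(a) domain: |A| = 8, |A ∩ B| = 6; needs |A ∩ B| / |A| > 4/5 — false.
(b) statistical: |A| = 7, |A ∩ B| = 2; needs |A ∩ B| = 2 — true.
(c) internal: |A| = 5, |A ∩ B| = 2; needs |A ∩ B| / |A| < 1/4 — false.
(d) external: |A| = 5, |A ∩ B| = 2; needs |A ∩ B| / |A| > 2/5 — false.
(e) editorial: |A| = 9, |A ∩ B| = 5; needs |A ∩ B| > |A ∖ B| — true.

2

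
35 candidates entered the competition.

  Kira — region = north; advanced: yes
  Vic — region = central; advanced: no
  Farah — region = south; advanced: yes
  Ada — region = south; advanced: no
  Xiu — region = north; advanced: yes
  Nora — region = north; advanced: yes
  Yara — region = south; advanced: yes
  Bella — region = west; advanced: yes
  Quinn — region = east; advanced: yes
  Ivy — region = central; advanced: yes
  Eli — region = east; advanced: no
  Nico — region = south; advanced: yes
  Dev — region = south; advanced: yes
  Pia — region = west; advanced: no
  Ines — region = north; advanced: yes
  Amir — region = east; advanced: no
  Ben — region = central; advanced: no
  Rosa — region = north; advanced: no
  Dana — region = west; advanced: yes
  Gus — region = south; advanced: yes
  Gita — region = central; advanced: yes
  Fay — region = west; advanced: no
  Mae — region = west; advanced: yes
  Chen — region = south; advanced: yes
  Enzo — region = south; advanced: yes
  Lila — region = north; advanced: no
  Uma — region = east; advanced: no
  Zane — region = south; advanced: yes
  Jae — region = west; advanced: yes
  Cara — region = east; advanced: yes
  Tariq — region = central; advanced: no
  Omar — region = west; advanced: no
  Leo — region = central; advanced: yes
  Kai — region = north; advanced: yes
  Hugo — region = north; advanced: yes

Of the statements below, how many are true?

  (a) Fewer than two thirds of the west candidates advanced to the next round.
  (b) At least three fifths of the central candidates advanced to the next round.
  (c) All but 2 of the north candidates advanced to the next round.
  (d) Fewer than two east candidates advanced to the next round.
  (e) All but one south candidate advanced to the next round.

3

(a) west: |A| = 7, |A ∩ B| = 4; needs |A ∩ B| / |A| < 2/3 — true.
(b) central: |A| = 6, |A ∩ B| = 3; needs |A ∩ B| / |A| ≥ 3/5 — false.
(c) north: |A| = 8, |A ∩ B| = 6; needs |A ∖ B| = 2 — true.
(d) east: |A| = 5, |A ∩ B| = 2; needs |A ∩ B| < 2 — false.
(e) south: |A| = 9, |A ∩ B| = 8; needs |A ∖ B| = 1 — true.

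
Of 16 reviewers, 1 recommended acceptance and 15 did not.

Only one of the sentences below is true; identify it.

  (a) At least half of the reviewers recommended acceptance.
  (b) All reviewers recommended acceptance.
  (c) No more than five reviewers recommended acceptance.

(c)

|A| = 16, |A ∩ B| = 1, |A ∖ B| = 15.
(a) requires |A ∩ B| ≥ |A ∖ B|: false.
(b) requires A ⊆ B, i.e. every element of A is in B (|A ∖ B| = 0): false.
(c) requires |A ∩ B| ≤ 5: true.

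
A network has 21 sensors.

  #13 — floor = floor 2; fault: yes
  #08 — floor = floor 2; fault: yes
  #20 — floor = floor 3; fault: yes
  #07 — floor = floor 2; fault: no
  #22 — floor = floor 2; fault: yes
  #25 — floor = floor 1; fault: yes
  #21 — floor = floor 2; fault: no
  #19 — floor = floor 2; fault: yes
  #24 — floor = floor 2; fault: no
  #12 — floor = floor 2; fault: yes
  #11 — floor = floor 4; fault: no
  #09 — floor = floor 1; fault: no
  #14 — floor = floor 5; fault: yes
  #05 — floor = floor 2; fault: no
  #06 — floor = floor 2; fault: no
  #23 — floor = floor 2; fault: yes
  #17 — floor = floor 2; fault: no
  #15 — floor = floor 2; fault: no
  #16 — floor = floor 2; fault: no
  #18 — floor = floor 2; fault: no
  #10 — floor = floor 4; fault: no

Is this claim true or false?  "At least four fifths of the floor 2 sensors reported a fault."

False

The determiner here denotes the relation: |A ∩ B| / |A| ≥ 4/5.
|A| = 15, |A ∩ B| = 6, |A ∖ B| = 9.
|A ∩ B|/|A| = 6/15, so the statement is false.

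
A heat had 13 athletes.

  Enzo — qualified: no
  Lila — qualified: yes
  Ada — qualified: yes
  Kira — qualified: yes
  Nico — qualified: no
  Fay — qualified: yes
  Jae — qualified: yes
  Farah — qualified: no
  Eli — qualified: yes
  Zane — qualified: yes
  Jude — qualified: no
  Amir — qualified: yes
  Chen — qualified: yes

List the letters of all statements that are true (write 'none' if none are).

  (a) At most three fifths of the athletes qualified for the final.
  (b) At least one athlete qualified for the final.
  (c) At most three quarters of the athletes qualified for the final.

(b), (c)

|A| = 13, |A ∩ B| = 9, |A ∖ B| = 4.
(a) |A ∩ B| / |A| ≤ 3/5: fails.
(b) A ∩ B ≠ ∅ (|A ∩ B| ≥ 1): holds.
(c) |A ∩ B| / |A| ≤ 3/4: holds.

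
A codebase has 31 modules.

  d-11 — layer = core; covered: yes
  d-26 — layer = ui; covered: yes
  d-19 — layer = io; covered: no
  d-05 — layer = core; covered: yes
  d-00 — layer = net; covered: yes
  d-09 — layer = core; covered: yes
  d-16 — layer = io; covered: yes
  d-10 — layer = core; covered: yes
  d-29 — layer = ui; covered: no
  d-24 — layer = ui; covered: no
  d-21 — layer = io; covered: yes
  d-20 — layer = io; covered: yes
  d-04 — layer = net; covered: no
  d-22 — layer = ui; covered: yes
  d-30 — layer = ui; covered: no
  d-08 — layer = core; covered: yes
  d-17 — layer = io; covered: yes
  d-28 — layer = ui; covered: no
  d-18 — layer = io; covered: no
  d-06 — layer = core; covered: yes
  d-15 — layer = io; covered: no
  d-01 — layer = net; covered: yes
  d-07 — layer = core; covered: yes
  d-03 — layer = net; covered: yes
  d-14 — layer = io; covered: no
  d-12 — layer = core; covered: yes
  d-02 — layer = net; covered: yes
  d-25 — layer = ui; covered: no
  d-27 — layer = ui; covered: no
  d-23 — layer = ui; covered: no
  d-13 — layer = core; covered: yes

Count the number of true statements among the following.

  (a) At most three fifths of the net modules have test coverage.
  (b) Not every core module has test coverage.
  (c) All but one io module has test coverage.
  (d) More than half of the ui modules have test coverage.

(a) net: |A| = 5, |A ∩ B| = 4; needs |A ∩ B| / |A| ≤ 3/5 — false.
(b) core: |A| = 9, |A ∩ B| = 9; needs A ⊄ B (|A ∖ B| ≥ 1) — false.
(c) io: |A| = 8, |A ∩ B| = 4; needs |A ∖ B| = 1 — false.
(d) ui: |A| = 9, |A ∩ B| = 2; needs |A ∩ B| > |A ∖ B| — false.

0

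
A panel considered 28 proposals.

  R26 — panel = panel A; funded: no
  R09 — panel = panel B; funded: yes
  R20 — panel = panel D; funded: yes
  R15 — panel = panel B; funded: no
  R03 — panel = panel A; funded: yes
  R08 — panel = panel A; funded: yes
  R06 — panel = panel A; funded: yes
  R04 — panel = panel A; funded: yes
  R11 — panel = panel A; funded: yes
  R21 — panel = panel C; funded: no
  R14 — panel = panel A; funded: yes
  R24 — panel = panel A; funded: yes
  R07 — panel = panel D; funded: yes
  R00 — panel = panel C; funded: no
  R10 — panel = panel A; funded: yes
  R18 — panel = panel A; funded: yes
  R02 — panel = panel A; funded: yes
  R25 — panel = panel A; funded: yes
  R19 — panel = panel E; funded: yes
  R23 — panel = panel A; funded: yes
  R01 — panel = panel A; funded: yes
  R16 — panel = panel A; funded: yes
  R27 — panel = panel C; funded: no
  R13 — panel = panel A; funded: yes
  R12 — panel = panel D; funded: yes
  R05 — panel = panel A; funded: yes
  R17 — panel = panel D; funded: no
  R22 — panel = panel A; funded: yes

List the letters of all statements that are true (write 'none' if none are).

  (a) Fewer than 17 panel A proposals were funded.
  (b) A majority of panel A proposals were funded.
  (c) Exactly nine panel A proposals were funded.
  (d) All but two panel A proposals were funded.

|A| = 18, |A ∩ B| = 17, |A ∖ B| = 1.
(a) |A ∩ B| < 17: fails.
(b) |A ∩ B| > |A ∖ B|: holds.
(c) |A ∩ B| = 9: fails.
(d) |A ∖ B| = 2: fails.

(b)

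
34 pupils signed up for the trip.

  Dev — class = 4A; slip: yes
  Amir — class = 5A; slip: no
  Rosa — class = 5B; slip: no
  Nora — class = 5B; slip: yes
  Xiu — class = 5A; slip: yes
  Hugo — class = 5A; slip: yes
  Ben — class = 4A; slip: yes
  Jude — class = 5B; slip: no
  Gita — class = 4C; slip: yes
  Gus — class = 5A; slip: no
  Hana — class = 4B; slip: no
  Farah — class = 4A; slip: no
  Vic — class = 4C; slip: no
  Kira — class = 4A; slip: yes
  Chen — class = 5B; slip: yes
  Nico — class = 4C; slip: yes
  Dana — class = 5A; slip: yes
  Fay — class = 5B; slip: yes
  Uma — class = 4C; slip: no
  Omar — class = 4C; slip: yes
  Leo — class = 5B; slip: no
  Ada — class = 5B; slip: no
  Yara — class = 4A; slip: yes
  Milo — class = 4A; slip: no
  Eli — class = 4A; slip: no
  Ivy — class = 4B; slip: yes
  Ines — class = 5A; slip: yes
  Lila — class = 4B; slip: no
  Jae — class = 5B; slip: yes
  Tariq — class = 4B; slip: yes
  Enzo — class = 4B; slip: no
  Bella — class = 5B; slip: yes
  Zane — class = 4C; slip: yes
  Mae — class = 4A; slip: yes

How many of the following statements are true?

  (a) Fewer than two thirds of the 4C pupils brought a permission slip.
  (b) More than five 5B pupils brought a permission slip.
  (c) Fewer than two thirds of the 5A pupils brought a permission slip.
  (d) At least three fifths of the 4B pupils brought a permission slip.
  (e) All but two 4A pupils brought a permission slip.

0

(a) 4C: |A| = 6, |A ∩ B| = 4; needs |A ∩ B| / |A| < 2/3 — false.
(b) 5B: |A| = 9, |A ∩ B| = 5; needs |A ∩ B| > 5 — false.
(c) 5A: |A| = 6, |A ∩ B| = 4; needs |A ∩ B| / |A| < 2/3 — false.
(d) 4B: |A| = 5, |A ∩ B| = 2; needs |A ∩ B| / |A| ≥ 3/5 — false.
(e) 4A: |A| = 8, |A ∩ B| = 5; needs |A ∖ B| = 2 — false.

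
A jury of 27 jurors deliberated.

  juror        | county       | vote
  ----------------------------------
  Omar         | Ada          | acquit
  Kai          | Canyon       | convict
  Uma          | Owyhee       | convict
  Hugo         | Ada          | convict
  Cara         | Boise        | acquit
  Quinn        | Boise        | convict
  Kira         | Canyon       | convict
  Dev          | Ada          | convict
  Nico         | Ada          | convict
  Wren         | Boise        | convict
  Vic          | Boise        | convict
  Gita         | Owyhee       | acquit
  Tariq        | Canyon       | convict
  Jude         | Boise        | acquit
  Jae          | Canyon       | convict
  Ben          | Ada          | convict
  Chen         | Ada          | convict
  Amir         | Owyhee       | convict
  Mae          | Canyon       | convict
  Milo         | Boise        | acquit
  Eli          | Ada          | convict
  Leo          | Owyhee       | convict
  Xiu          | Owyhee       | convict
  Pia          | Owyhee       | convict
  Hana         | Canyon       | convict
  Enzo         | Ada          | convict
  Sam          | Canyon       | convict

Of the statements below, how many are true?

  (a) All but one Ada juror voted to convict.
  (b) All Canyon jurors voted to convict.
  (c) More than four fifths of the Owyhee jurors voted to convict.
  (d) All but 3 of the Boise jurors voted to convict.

4

(a) Ada: |A| = 8, |A ∩ B| = 7; needs |A ∖ B| = 1 — true.
(b) Canyon: |A| = 7, |A ∩ B| = 7; needs A ⊆ B, i.e. every element of A is in B (|A ∖ B| = 0) — true.
(c) Owyhee: |A| = 6, |A ∩ B| = 5; needs |A ∩ B| / |A| > 4/5 — true.
(d) Boise: |A| = 6, |A ∩ B| = 3; needs |A ∖ B| = 3 — true.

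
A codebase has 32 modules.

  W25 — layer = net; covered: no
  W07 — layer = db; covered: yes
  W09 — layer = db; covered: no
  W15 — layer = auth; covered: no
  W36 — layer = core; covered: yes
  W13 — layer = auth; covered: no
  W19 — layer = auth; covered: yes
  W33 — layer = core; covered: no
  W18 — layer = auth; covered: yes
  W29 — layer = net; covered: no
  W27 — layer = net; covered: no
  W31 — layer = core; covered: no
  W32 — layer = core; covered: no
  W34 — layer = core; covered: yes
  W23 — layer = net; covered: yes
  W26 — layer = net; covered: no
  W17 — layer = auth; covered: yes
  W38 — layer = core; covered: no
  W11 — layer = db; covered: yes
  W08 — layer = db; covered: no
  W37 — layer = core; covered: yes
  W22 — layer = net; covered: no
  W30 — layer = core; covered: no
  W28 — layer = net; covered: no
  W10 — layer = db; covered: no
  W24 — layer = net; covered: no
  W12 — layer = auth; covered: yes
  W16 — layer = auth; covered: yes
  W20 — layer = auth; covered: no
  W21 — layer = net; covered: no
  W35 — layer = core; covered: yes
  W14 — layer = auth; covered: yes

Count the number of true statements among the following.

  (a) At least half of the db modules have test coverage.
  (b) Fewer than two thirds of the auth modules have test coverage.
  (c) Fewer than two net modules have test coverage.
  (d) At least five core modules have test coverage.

(a) db: |A| = 5, |A ∩ B| = 2; needs |A ∩ B| ≥ |A ∖ B| — false.
(b) auth: |A| = 9, |A ∩ B| = 6; needs |A ∩ B| / |A| < 2/3 — false.
(c) net: |A| = 9, |A ∩ B| = 1; needs |A ∩ B| < 2 — true.
(d) core: |A| = 9, |A ∩ B| = 4; needs |A ∩ B| ≥ 5 — false.

1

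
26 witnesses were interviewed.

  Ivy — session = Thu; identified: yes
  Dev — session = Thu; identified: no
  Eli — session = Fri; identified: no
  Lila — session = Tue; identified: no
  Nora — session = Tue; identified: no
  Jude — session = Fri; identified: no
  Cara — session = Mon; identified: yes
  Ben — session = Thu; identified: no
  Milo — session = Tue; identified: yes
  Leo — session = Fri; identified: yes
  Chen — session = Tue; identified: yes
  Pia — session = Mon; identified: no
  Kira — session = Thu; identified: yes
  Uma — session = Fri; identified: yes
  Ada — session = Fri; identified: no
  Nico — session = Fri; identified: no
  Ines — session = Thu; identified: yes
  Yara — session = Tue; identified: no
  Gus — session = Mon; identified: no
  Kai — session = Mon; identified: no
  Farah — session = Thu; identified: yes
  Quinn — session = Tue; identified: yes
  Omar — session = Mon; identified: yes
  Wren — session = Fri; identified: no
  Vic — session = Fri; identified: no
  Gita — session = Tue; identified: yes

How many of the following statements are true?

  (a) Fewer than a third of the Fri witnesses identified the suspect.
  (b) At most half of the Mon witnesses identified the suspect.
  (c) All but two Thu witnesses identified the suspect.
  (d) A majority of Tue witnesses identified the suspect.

(a) Fri: |A| = 8, |A ∩ B| = 2; needs |A ∩ B| / |A| < 1/3 — true.
(b) Mon: |A| = 5, |A ∩ B| = 2; needs |A ∩ B| ≤ |A ∖ B| — true.
(c) Thu: |A| = 6, |A ∩ B| = 4; needs |A ∖ B| = 2 — true.
(d) Tue: |A| = 7, |A ∩ B| = 4; needs |A ∩ B| > |A ∖ B| — true.

4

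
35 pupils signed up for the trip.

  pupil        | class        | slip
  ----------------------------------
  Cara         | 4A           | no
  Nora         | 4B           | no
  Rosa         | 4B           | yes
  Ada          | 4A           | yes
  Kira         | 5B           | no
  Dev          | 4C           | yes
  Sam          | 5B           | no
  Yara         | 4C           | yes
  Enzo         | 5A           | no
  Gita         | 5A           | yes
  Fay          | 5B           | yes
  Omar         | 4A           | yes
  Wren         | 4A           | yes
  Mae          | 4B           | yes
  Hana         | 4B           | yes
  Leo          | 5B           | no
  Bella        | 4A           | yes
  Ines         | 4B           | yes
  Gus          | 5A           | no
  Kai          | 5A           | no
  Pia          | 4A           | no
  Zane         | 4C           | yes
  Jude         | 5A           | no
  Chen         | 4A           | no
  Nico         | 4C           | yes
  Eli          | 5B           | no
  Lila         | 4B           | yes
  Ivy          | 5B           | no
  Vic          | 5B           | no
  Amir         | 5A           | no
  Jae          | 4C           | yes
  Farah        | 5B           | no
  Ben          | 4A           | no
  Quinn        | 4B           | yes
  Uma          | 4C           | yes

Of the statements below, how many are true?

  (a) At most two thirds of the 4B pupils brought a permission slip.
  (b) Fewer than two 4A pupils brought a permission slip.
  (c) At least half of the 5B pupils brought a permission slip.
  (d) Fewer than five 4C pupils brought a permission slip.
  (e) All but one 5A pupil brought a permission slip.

(a) 4B: |A| = 7, |A ∩ B| = 6; needs |A ∩ B| / |A| ≤ 2/3 — false.
(b) 4A: |A| = 8, |A ∩ B| = 4; needs |A ∩ B| < 2 — false.
(c) 5B: |A| = 8, |A ∩ B| = 1; needs |A ∩ B| ≥ |A ∖ B| — false.
(d) 4C: |A| = 6, |A ∩ B| = 6; needs |A ∩ B| < 5 — false.
(e) 5A: |A| = 6, |A ∩ B| = 1; needs |A ∖ B| = 1 — false.

0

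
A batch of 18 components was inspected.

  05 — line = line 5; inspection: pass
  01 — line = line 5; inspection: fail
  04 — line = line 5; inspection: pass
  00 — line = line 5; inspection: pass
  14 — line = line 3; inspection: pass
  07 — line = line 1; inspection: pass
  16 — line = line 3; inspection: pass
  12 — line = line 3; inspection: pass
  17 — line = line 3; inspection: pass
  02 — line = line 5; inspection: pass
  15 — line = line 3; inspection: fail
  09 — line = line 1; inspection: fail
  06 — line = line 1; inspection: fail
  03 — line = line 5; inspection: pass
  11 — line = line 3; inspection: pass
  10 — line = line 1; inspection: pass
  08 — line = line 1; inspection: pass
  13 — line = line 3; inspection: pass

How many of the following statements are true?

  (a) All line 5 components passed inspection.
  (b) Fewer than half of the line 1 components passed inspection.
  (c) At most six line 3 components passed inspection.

(a) line 5: |A| = 6, |A ∩ B| = 5; needs A ⊆ B, i.e. every element of A is in B (|A ∖ B| = 0) — false.
(b) line 1: |A| = 5, |A ∩ B| = 3; needs |A ∩ B| < |A ∖ B| — false.
(c) line 3: |A| = 7, |A ∩ B| = 6; needs |A ∩ B| ≤ 6 — true.

1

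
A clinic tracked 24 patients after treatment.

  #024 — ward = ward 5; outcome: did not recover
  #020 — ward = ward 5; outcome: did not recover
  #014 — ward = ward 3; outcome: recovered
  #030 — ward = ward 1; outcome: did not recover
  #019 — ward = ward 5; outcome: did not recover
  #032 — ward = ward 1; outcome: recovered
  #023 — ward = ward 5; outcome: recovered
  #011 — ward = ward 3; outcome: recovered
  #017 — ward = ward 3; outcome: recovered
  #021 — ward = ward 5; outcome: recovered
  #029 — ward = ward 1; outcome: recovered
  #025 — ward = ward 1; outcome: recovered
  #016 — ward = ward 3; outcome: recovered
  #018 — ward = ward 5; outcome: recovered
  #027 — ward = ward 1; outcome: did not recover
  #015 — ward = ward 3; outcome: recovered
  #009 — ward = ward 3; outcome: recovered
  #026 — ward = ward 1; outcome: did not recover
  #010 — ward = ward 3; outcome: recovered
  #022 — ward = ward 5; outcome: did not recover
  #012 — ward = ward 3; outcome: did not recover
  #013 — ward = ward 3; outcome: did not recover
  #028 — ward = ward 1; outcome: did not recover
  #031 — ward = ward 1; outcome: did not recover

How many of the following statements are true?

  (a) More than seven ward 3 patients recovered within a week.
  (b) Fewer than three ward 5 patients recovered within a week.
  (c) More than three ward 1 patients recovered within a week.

0

(a) ward 3: |A| = 9, |A ∩ B| = 7; needs |A ∩ B| > 7 — false.
(b) ward 5: |A| = 7, |A ∩ B| = 3; needs |A ∩ B| < 3 — false.
(c) ward 1: |A| = 8, |A ∩ B| = 3; needs |A ∩ B| > 3 — false.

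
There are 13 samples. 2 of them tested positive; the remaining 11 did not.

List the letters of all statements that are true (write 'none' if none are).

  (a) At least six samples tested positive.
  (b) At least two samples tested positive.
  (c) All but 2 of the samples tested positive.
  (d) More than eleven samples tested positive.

|A| = 13, |A ∩ B| = 2, |A ∖ B| = 11.
(a) |A ∩ B| ≥ 6: fails.
(b) |A ∩ B| ≥ 2: holds.
(c) |A ∖ B| = 2: fails.
(d) |A ∩ B| > 11: fails.

(b)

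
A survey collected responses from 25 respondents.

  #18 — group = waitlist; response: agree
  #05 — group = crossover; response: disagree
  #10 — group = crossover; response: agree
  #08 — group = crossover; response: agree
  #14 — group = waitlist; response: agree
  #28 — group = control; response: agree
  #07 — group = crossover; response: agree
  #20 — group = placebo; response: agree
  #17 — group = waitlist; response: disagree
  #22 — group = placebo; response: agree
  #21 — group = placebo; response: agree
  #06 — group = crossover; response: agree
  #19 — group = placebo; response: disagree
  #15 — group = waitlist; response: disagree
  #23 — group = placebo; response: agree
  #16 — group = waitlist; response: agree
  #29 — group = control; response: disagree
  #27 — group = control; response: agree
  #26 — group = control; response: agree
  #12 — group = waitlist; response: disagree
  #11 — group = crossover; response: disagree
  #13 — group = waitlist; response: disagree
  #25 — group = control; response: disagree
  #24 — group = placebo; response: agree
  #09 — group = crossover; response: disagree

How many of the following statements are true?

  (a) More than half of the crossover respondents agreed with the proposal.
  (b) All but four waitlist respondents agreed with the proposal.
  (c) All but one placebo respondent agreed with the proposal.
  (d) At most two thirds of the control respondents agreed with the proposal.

4

(a) crossover: |A| = 7, |A ∩ B| = 4; needs |A ∩ B| > |A ∖ B| — true.
(b) waitlist: |A| = 7, |A ∩ B| = 3; needs |A ∖ B| = 4 — true.
(c) placebo: |A| = 6, |A ∩ B| = 5; needs |A ∖ B| = 1 — true.
(d) control: |A| = 5, |A ∩ B| = 3; needs |A ∩ B| / |A| ≤ 2/3 — true.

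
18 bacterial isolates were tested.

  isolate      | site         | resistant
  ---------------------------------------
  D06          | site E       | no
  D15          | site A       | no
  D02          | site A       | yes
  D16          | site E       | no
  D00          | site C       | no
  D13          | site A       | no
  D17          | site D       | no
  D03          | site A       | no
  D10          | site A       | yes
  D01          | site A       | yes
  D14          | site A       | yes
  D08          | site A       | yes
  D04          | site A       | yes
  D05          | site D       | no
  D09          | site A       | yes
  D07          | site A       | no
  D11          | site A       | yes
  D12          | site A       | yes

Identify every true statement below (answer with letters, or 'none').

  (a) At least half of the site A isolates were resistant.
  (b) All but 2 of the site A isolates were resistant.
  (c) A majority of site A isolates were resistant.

(a), (c)

|A| = 13, |A ∩ B| = 9, |A ∖ B| = 4.
(a) |A ∩ B| ≥ |A ∖ B|: holds.
(b) |A ∖ B| = 2: fails.
(c) |A ∩ B| > |A ∖ B|: holds.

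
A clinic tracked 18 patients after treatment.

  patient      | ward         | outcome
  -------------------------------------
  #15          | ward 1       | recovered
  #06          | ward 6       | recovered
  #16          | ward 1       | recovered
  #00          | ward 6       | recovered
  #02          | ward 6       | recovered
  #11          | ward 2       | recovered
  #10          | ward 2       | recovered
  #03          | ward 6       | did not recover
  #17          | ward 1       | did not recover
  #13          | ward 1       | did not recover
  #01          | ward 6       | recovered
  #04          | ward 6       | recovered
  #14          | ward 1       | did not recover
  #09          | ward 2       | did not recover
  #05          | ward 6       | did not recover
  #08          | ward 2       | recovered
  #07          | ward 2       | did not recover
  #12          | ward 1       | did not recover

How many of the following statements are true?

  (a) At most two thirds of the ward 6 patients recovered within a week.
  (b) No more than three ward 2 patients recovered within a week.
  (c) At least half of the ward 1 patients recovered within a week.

(a) ward 6: |A| = 7, |A ∩ B| = 5; needs |A ∩ B| / |A| ≤ 2/3 — false.
(b) ward 2: |A| = 5, |A ∩ B| = 3; needs |A ∩ B| ≤ 3 — true.
(c) ward 1: |A| = 6, |A ∩ B| = 2; needs |A ∩ B| ≥ |A ∖ B| — false.

1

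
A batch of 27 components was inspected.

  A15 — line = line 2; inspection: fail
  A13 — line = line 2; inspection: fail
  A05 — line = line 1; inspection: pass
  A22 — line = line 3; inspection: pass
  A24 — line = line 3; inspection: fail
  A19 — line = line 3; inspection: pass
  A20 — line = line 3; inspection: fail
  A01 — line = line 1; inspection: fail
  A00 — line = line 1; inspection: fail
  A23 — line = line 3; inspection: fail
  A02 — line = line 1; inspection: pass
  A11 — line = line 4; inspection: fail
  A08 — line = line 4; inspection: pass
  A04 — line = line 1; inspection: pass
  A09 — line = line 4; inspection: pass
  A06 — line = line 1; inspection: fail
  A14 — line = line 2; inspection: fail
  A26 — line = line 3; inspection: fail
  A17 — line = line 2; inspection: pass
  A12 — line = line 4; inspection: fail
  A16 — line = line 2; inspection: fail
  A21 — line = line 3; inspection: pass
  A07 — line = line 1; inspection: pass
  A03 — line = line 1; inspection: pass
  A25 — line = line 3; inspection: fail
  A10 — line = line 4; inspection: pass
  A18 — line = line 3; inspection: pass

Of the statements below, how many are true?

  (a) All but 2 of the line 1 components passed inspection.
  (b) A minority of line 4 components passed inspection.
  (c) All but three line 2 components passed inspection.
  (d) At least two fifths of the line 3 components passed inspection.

(a) line 1: |A| = 8, |A ∩ B| = 5; needs |A ∖ B| = 2 — false.
(b) line 4: |A| = 5, |A ∩ B| = 3; needs |A ∩ B| < |A ∖ B| — false.
(c) line 2: |A| = 5, |A ∩ B| = 1; needs |A ∖ B| = 3 — false.
(d) line 3: |A| = 9, |A ∩ B| = 4; needs |A ∩ B| / |A| ≥ 2/5 — true.

1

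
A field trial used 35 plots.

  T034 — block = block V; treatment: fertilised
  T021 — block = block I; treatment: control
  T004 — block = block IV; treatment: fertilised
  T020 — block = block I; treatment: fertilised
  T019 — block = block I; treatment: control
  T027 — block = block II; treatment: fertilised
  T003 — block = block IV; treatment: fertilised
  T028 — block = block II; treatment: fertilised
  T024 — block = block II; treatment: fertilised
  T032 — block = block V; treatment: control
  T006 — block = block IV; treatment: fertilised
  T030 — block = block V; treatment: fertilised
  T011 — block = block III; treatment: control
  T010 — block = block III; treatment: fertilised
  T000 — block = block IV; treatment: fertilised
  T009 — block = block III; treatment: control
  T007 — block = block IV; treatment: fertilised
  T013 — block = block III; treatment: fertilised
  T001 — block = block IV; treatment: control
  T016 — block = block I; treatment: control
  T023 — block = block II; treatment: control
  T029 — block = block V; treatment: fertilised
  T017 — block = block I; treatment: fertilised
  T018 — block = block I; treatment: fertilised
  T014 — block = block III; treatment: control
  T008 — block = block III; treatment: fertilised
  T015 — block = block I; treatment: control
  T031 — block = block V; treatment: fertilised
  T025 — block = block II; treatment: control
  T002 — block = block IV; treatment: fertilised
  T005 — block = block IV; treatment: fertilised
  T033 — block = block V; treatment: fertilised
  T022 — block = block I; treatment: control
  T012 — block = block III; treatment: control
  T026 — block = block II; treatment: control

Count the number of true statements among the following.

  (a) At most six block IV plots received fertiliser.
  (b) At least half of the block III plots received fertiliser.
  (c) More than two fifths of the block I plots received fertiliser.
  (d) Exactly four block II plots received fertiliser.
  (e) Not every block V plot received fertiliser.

1

(a) block IV: |A| = 8, |A ∩ B| = 7; needs |A ∩ B| ≤ 6 — false.
(b) block III: |A| = 7, |A ∩ B| = 3; needs |A ∩ B| ≥ |A ∖ B| — false.
(c) block I: |A| = 8, |A ∩ B| = 3; needs |A ∩ B| / |A| > 2/5 — false.
(d) block II: |A| = 6, |A ∩ B| = 3; needs |A ∩ B| = 4 — false.
(e) block V: |A| = 6, |A ∩ B| = 5; needs A ⊄ B (|A ∖ B| ≥ 1) — true.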